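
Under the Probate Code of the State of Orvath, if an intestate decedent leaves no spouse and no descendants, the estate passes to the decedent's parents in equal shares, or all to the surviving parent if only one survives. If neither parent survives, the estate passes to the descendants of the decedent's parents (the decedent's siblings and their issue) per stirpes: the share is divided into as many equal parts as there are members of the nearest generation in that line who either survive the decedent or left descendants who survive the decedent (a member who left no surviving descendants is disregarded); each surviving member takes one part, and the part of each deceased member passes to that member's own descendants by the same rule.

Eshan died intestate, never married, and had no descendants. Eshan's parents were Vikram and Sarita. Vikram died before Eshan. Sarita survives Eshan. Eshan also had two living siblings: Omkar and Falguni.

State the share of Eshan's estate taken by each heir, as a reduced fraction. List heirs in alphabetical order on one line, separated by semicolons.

Sarita 1

Only one parent, Sarita, survives, so Sarita takes the entire estate. The siblings take nothing because a surviving parent has priority.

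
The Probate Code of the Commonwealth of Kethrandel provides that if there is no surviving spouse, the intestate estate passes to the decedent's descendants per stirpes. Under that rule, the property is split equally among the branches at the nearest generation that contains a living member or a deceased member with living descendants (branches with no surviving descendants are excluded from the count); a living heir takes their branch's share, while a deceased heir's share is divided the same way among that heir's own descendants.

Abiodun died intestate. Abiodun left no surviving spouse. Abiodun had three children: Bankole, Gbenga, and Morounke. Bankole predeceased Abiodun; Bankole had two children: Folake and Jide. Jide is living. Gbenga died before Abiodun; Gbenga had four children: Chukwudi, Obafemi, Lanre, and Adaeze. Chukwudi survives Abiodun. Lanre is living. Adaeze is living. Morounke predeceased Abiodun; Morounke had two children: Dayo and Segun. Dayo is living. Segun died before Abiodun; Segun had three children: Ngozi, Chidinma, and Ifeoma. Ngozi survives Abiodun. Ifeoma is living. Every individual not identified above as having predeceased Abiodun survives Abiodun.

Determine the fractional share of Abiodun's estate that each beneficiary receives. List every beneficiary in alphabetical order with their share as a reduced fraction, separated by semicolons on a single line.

Adaeze 1/12; Chidinma 1/18; Chukwudi 1/12; Dayo 1/6; Folake 1/6; Ifeoma 1/18; Jide 1/6; Lanre 1/12; Ngozi 1/18; Obafemi 1/12

There is no surviving spouse, so the entire estate passes to Abiodun's descendants per stirpes.
The estate is divided into 3 equal shares of 1/3 among Bankole, Gbenga, Morounke.
Bankole predeceased; the 1/3 allotted to Bankole's branch passes to Bankole's issue by representation.
The 1/3 is divided into 2 equal shares of 1/6 among Folake, Jide.
Folake is living and takes 1/6.
Jide is living and takes 1/6.
Gbenga predeceased; the 1/3 allotted to Gbenga's branch passes to Gbenga's issue by representation.
The 1/3 is divided into 4 equal shares of 1/12 among Chukwudi, Obafemi, Lanre, Adaeze.
Chukwudi is living and takes 1/12.
Obafemi is living and takes 1/12.
Lanre is living and takes 1/12.
Adaeze is living and takes 1/12.
Morounke predeceased; the 1/3 allotted to Morounke's branch passes to Morounke's issue by representation.
The 1/3 is divided into 2 equal shares of 1/6 among Dayo, Segun.
Dayo is living and takes 1/6.
Segun predeceased; the 1/6 allotted to Segun's branch passes to Segun's issue by representation.
The 1/6 is divided into 3 equal shares of 1/18 among Ngozi, Chidinma, Ifeoma.
Ngozi is living and takes 1/18.
Chidinma is living and takes 1/18.
Ifeoma is living and takes 1/18.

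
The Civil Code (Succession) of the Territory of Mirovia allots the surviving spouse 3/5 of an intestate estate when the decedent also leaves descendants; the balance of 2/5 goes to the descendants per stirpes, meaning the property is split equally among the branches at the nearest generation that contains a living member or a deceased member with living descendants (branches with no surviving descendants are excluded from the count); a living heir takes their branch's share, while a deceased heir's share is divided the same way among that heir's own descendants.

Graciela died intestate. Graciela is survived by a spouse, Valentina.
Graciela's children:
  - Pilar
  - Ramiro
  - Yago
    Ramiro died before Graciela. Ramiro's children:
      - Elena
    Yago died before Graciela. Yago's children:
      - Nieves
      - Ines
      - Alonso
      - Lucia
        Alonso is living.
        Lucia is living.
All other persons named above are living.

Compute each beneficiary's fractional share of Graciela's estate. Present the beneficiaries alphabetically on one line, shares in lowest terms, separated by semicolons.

Valentina, as surviving spouse, takes 3/5.
The remaining 2/5 passes to Graciela's descendants per stirpes.
The 2/5 is divided into 3 equal shares of 2/15 among Pilar, Ramiro, Yago.
Pilar is living and takes 2/15.
Ramiro predeceased; the 2/15 allotted to Ramiro's branch passes to Ramiro's issue by representation.
Elena is the sole taker at this level and receives the full 2/15.
Yago predeceased; the 2/15 allotted to Yago's branch passes to Yago's issue by representation.
The 2/15 is divided into 4 equal shares of 1/30 among Nieves, Ines, Alonso, Lucia.
Nieves is living and takes 1/30.
Ines is living and takes 1/30.
Alonso is living and takes 1/30.
Lucia is living and takes 1/30.

Alonso 1/30; Elena 2/15; Ines 1/30; Lucia 1/30; Nieves 1/30; Pilar 2/15; Valentina 3/5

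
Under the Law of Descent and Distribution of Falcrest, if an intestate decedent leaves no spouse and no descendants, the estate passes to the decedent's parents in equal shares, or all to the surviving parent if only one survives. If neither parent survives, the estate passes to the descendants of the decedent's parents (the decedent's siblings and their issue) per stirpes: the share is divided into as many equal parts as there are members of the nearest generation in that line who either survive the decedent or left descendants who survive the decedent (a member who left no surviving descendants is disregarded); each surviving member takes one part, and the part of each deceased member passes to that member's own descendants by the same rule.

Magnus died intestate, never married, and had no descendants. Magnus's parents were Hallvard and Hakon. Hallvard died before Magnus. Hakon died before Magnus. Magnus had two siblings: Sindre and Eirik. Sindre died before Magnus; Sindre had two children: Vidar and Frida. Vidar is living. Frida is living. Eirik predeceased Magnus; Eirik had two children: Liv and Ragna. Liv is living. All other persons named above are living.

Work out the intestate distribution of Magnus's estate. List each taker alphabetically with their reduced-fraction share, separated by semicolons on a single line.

Frida 1/4; Liv 1/4; Ragna 1/4; Vidar 1/4

Neither parent survives and there are no descendants, so the estate passes to Magnus's siblings and their issue per stirpes.
The estate is divided into 2 equal shares of 1/2 among Sindre, Eirik.
Sindre predeceased; the 1/2 allotted to Sindre's branch passes to Sindre's issue by representation.
The 1/2 is divided into 2 equal shares of 1/4 among Vidar, Frida.
Vidar is living and takes 1/4.
Frida is living and takes 1/4.
Eirik predeceased; the 1/2 allotted to Eirik's branch passes to Eirik's issue by representation.
The 1/2 is divided into 2 equal shares of 1/4 among Liv, Ragna.
Liv is living and takes 1/4.
Ragna is living and takes 1/4.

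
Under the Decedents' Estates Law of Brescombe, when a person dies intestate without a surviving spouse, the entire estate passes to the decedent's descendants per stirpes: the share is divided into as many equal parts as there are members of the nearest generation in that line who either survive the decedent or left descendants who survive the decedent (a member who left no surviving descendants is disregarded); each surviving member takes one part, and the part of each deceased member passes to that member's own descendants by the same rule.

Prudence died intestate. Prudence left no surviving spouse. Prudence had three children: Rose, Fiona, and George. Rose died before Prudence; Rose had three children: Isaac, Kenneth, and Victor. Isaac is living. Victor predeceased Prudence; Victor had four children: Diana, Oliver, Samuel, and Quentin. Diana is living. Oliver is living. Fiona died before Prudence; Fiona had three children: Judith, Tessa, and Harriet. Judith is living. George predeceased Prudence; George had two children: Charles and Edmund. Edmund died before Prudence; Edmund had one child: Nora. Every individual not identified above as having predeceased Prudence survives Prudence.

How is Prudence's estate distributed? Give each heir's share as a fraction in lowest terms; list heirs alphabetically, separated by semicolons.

Charles 1/6; Diana 1/36; Harriet 1/9; Isaac 1/9; Judith 1/9; Kenneth 1/9; Nora 1/6; Oliver 1/36; Quentin 1/36; Samuel 1/36; Tessa 1/9

There is no surviving spouse, so the entire estate passes to Prudence's descendants per stirpes.
The estate is divided into 3 equal shares of 1/3 among Rose, Fiona, George.
Rose predeceased; the 1/3 allotted to Rose's branch passes to Rose's issue by representation.
The 1/3 is divided into 3 equal shares of 1/9 among Isaac, Kenneth, Victor.
Isaac is living and takes 1/9.
Kenneth is living and takes 1/9.
Victor predeceased; the 1/9 allotted to Victor's branch passes to Victor's issue by representation.
The 1/9 is divided into 4 equal shares of 1/36 among Diana, Oliver, Samuel, Quentin.
Diana is living and takes 1/36.
Oliver is living and takes 1/36.
Samuel is living and takes 1/36.
Quentin is living and takes 1/36.
Fiona predeceased; the 1/3 allotted to Fiona's branch passes to Fiona's issue by representation.
The 1/3 is divided into 3 equal shares of 1/9 among Judith, Tessa, Harriet.
Judith is living and takes 1/9.
Tessa is living and takes 1/9.
Harriet is living and takes 1/9.
George predeceased; the 1/3 allotted to George's branch passes to George's issue by representation.
The 1/3 is divided into 2 equal shares of 1/6 among Charles, Edmund.
Charles is living and takes 1/6.
Edmund predeceased; the 1/6 allotted to Edmund's branch passes to Edmund's issue by representation.
Nora is the sole taker at this level and receives the full 1/6.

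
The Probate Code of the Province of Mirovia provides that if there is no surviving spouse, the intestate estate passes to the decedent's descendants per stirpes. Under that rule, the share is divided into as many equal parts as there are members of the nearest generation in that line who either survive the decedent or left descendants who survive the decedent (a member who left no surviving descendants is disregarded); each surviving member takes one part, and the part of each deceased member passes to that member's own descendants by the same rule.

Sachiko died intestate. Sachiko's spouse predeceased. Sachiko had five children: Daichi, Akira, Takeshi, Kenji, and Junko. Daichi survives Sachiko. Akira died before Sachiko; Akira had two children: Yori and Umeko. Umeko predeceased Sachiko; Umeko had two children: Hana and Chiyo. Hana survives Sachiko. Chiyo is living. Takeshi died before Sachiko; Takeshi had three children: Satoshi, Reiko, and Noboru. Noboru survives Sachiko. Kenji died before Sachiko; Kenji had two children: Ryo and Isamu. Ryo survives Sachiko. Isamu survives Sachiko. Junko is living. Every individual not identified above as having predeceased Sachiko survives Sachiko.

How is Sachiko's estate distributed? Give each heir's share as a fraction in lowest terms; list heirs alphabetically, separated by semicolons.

Chiyo 1/20; Daichi 1/5; Hana 1/20; Isamu 1/10; Junko 1/5; Noboru 1/15; Reiko 1/15; Ryo 1/10; Satoshi 1/15; Yori 1/10

There is no surviving spouse, so the entire estate passes to Sachiko's descendants per stirpes.
The estate is divided into 5 equal shares of 1/5 among Daichi, Akira, Takeshi, Kenji, Junko.
Daichi is living and takes 1/5.
Akira predeceased; the 1/5 allotted to Akira's branch passes to Akira's issue by representation.
The 1/5 is divided into 2 equal shares of 1/10 among Yori, Umeko.
Yori is living and takes 1/10.
Umeko predeceased; the 1/10 allotted to Umeko's branch passes to Umeko's issue by representation.
The 1/10 is divided into 2 equal shares of 1/20 among Hana, Chiyo.
Hana is living and takes 1/20.
Chiyo is living and takes 1/20.
Takeshi predeceased; the 1/5 allotted to Takeshi's branch passes to Takeshi's issue by representation.
The 1/5 is divided into 3 equal shares of 1/15 among Satoshi, Reiko, Noboru.
Satoshi is living and takes 1/15.
Reiko is living and takes 1/15.
Noboru is living and takes 1/15.
Kenji predeceased; the 1/5 allotted to Kenji's branch passes to Kenji's issue by representation.
The 1/5 is divided into 2 equal shares of 1/10 among Ryo, Isamu.
Ryo is living and takes 1/10.
Isamu is living and takes 1/10.
Junko is living and takes 1/5.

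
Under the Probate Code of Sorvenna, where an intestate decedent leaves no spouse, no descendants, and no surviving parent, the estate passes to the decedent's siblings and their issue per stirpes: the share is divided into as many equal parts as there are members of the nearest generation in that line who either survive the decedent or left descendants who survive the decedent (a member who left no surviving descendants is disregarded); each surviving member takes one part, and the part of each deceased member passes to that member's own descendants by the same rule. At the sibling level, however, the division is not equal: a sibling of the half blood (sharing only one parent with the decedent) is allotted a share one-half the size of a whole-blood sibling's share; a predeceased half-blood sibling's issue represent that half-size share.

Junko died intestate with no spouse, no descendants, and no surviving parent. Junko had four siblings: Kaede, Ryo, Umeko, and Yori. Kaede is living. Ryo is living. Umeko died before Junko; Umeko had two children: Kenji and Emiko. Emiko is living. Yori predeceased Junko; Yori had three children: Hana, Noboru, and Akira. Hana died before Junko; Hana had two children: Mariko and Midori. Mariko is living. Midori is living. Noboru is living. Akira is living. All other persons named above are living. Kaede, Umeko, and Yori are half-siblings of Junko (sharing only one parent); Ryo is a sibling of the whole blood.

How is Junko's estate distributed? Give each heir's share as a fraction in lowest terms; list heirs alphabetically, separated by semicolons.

No spouse, descendants, or parent survives, so the estate passes to Junko's siblings per stirpes.
Half-blood siblings count for one-half the weight of whole-blood siblings at the initial division.
Dividing 1 in proportion to weights (total weight 5/2): Kaede (weight 1/2) → 1/5; Ryo (weight 1) → 2/5; Umeko (weight 1/2) → 1/5; Yori (weight 1/2) → 1/5.
Kaede is living and takes 1/5.
Ryo is living and takes 2/5.
Umeko predeceased; the 1/5 allotted to Umeko's branch passes to Umeko's issue by representation.
The 1/5 is divided into 2 equal shares of 1/10 among Kenji, Emiko.
Kenji is living and takes 1/10.
Emiko is living and takes 1/10.
Yori predeceased; the 1/5 allotted to Yori's branch passes to Yori's issue by representation.
The 1/5 is divided into 3 equal shares of 1/15 among Hana, Noboru, Akira.
Hana predeceased; the 1/15 allotted to Hana's branch passes to Hana's issue by representation.
The 1/15 is divided into 2 equal shares of 1/30 among Mariko, Midori.
Mariko is living and takes 1/30.
Midori is living and takes 1/30.
Noboru is living and takes 1/15.
Akira is living and takes 1/15.

Akira 1/15; Emiko 1/10; Kaede 1/5; Kenji 1/10; Mariko 1/30; Midori 1/30; Noboru 1/15; Ryo 2/5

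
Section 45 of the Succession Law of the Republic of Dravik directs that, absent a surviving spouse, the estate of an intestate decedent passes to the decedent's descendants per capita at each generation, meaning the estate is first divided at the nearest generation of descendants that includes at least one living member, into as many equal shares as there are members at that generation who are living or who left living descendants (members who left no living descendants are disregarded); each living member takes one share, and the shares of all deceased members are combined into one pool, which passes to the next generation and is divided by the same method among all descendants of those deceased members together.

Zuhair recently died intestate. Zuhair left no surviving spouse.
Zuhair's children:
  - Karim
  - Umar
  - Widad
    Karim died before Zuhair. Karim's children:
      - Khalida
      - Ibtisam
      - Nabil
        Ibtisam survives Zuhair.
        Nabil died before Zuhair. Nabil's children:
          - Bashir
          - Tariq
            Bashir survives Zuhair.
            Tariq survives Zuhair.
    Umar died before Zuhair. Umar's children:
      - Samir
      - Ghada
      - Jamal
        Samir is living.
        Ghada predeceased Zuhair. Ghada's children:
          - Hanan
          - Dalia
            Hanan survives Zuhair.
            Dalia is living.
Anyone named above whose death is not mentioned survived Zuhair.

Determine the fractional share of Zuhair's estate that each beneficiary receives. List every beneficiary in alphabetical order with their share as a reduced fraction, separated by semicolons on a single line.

There is no surviving spouse, so the entire estate passes to Zuhair's descendants per capita at each generation.
At generation 1 (Karim, Umar, Widad) there are 3 shares of (1)/3 = 1/3 each.
Living: Widad — each takes 1/3.
Deceased: Karim and Umar. Their combined 2/3 is pooled and carried to generation 2.
At generation 2 (Khalida, Ibtisam, Nabil, Samir, Ghada, Jamal) there are 6 shares of (2/3)/6 = 1/9 each.
Living: Khalida, Ibtisam, Samir, and Jamal — each takes 1/9.
Deceased: Nabil and Ghada. Their combined 2/9 is pooled and carried to generation 3.
At generation 3 (Bashir, Tariq, Hanan, Dalia) there are 4 shares of (2/9)/4 = 1/18 each.
Living: Bashir, Tariq, Hanan, and Dalia — each takes 1/18.

Bashir 1/18; Dalia 1/18; Hanan 1/18; Ibtisam 1/9; Jamal 1/9; Khalida 1/9; Samir 1/9; Tariq 1/18; Widad 1/3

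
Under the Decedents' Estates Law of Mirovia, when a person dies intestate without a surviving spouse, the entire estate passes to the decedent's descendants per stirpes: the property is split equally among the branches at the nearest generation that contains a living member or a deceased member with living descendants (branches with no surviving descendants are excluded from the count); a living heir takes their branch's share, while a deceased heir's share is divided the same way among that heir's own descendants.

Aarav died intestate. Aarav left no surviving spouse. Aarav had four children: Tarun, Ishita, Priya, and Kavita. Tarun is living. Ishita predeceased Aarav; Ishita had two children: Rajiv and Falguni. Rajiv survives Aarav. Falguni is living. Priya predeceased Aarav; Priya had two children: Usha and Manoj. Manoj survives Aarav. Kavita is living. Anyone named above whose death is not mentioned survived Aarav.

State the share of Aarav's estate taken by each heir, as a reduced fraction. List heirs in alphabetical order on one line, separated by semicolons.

There is no surviving spouse, so the entire estate passes to Aarav's descendants per stirpes.
The estate is divided into 4 equal shares of 1/4 among Tarun, Ishita, Priya, Kavita.
Tarun is living and takes 1/4.
Ishita predeceased; the 1/4 allotted to Ishita's branch passes to Ishita's issue by representation.
The 1/4 is divided into 2 equal shares of 1/8 among Rajiv, Falguni.
Rajiv is living and takes 1/8.
Falguni is living and takes 1/8.
Priya predeceased; the 1/4 allotted to Priya's branch passes to Priya's issue by representation.
The 1/4 is divided into 2 equal shares of 1/8 among Usha, Manoj.
Usha is living and takes 1/8.
Manoj is living and takes 1/8.
Kavita is living and takes 1/4.

Falguni 1/8; Kavita 1/4; Manoj 1/8; Rajiv 1/8; Tarun 1/4; Usha 1/8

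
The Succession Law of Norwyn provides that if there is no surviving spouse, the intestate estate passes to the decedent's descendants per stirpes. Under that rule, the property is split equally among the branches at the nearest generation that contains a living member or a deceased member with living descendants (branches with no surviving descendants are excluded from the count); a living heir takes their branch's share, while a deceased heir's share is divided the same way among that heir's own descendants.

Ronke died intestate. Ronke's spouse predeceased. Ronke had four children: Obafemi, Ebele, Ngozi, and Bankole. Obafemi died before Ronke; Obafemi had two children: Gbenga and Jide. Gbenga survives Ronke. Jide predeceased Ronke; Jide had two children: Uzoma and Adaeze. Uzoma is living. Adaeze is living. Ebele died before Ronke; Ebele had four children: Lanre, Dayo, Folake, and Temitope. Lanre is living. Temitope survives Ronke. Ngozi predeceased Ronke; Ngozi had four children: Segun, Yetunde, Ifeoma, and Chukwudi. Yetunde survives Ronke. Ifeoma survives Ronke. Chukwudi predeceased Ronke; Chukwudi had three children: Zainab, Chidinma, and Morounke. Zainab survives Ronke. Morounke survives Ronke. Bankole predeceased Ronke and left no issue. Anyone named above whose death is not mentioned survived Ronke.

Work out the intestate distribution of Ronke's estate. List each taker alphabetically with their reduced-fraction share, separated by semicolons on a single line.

Adaeze 1/12; Chidinma 1/36; Dayo 1/12; Folake 1/12; Gbenga 1/6; Ifeoma 1/12; Lanre 1/12; Morounke 1/36; Segun 1/12; Temitope 1/12; Uzoma 1/12; Yetunde 1/12; Zainab 1/36

There is no surviving spouse, so the entire estate passes to Ronke's descendants per stirpes.
Bankole left no surviving issue, so that branch lapses and is disregarded.
The estate is divided into 3 equal shares of 1/3 among Obafemi, Ebele, Ngozi.
Obafemi predeceased; the 1/3 allotted to Obafemi's branch passes to Obafemi's issue by representation.
The 1/3 is divided into 2 equal shares of 1/6 among Gbenga, Jide.
Gbenga is living and takes 1/6.
Jide predeceased; the 1/6 allotted to Jide's branch passes to Jide's issue by representation.
The 1/6 is divided into 2 equal shares of 1/12 among Uzoma, Adaeze.
Uzoma is living and takes 1/12.
Adaeze is living and takes 1/12.
Ebele predeceased; the 1/3 allotted to Ebele's branch passes to Ebele's issue by representation.
The 1/3 is divided into 4 equal shares of 1/12 among Lanre, Dayo, Folake, Temitope.
Lanre is living and takes 1/12.
Dayo is living and takes 1/12.
Folake is living and takes 1/12.
Temitope is living and takes 1/12.
Ngozi predeceased; the 1/3 allotted to Ngozi's branch passes to Ngozi's issue by representation.
The 1/3 is divided into 4 equal shares of 1/12 among Segun, Yetunde, Ifeoma, Chukwudi.
Segun is living and takes 1/12.
Yetunde is living and takes 1/12.
Ifeoma is living and takes 1/12.
Chukwudi predeceased; the 1/12 allotted to Chukwudi's branch passes to Chukwudi's issue by representation.
The 1/12 is divided into 3 equal shares of 1/36 among Zainab, Chidinma, Morounke.
Zainab is living and takes 1/36.
Chidinma is living and takes 1/36.
Morounke is living and takes 1/36.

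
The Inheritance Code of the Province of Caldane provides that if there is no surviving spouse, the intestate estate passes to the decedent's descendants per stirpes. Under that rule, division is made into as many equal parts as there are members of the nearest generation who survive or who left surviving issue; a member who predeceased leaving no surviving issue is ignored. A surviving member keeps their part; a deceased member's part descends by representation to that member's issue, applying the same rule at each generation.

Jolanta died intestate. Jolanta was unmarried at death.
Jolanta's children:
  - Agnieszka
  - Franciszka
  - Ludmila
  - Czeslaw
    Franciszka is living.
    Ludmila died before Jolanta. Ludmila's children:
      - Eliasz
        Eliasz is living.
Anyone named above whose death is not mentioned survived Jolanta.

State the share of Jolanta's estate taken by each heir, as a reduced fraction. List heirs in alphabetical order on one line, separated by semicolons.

There is no surviving spouse, so the entire estate passes to Jolanta's descendants per stirpes.
The estate is divided into 4 equal shares of 1/4 among Agnieszka, Franciszka, Ludmila, Czeslaw.
Agnieszka is living and takes 1/4.
Franciszka is living and takes 1/4.
Ludmila predeceased; the 1/4 allotted to Ludmila's branch passes to Ludmila's issue by representation.
Eliasz is the sole taker at this level and receives the full 1/4.
Czeslaw is living and takes 1/4.

Agnieszka 1/4; Czeslaw 1/4; Eliasz 1/4; Franciszka 1/4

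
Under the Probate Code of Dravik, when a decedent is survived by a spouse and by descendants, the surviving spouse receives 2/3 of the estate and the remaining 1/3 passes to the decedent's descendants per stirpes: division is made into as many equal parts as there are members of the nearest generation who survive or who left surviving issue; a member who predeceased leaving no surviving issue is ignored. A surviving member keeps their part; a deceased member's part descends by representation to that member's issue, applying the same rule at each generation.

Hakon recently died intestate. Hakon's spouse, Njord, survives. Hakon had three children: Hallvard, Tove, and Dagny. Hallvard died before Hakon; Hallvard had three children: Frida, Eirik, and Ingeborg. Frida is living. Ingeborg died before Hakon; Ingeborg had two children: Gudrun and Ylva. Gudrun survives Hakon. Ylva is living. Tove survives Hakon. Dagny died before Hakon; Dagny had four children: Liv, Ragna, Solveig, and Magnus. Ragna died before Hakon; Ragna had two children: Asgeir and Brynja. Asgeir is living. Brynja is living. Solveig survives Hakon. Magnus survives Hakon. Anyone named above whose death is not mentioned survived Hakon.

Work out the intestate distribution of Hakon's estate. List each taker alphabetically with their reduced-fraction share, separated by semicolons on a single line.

Asgeir 1/72; Brynja 1/72; Eirik 1/27; Frida 1/27; Gudrun 1/54; Liv 1/36; Magnus 1/36; Njord 2/3; Solveig 1/36; Tove 1/9; Ylva 1/54

Njord, as surviving spouse, takes 2/3.
The remaining 1/3 passes to Hakon's descendants per stirpes.
The 1/3 is divided into 3 equal shares of 1/9 among Hallvard, Tove, Dagny.
Hallvard predeceased; the 1/9 allotted to Hallvard's branch passes to Hallvard's issue by representation.
The 1/9 is divided into 3 equal shares of 1/27 among Frida, Eirik, Ingeborg.
Frida is living and takes 1/27.
Eirik is living and takes 1/27.
Ingeborg predeceased; the 1/27 allotted to Ingeborg's branch passes to Ingeborg's issue by representation.
The 1/27 is divided into 2 equal shares of 1/54 among Gudrun, Ylva.
Gudrun is living and takes 1/54.
Ylva is living and takes 1/54.
Tove is living and takes 1/9.
Dagny predeceased; the 1/9 allotted to Dagny's branch passes to Dagny's issue by representation.
The 1/9 is divided into 4 equal shares of 1/36 among Liv, Ragna, Solveig, Magnus.
Liv is living and takes 1/36.
Ragna predeceased; the 1/36 allotted to Ragna's branch passes to Ragna's issue by representation.
The 1/36 is divided into 2 equal shares of 1/72 among Asgeir, Brynja.
Asgeir is living and takes 1/72.
Brynja is living and takes 1/72.
Solveig is living and takes 1/36.
Magnus is living and takes 1/36.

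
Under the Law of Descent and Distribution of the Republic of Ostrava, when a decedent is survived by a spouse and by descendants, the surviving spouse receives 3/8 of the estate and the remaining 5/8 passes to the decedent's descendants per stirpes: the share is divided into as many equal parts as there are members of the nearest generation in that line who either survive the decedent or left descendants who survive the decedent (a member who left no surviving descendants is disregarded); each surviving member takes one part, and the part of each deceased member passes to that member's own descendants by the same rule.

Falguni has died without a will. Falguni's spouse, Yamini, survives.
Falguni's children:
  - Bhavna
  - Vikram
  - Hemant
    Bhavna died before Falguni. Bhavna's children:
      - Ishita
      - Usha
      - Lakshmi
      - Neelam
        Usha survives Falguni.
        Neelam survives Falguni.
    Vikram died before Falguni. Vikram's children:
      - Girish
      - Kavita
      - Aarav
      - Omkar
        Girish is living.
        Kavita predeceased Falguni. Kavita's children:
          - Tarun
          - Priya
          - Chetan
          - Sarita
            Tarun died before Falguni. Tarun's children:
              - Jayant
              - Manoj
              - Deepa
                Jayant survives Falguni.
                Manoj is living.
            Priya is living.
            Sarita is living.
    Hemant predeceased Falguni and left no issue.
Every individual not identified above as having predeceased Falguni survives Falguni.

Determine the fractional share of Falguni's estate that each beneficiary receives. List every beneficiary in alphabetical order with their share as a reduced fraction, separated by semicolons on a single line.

Aarav 5/64; Chetan 5/256; Deepa 5/768; Girish 5/64; Ishita 5/64; Jayant 5/768; Lakshmi 5/64; Manoj 5/768; Neelam 5/64; Omkar 5/64; Priya 5/256; Sarita 5/256; Usha 5/64; Yamini 3/8

Yamini, as surviving spouse, takes 3/8.
The remaining 5/8 passes to Falguni's descendants per stirpes.
Hemant left no surviving issue, so that branch lapses and is disregarded.
The 5/8 is divided into 2 equal shares of 5/16 among Bhavna, Vikram.
Bhavna predeceased; the 5/16 allotted to Bhavna's branch passes to Bhavna's issue by representation.
The 5/16 is divided into 4 equal shares of 5/64 among Ishita, Usha, Lakshmi, Neelam.
Ishita is living and takes 5/64.
Usha is living and takes 5/64.
Lakshmi is living and takes 5/64.
Neelam is living and takes 5/64.
Vikram predeceased; the 5/16 allotted to Vikram's branch passes to Vikram's issue by representation.
The 5/16 is divided into 4 equal shares of 5/64 among Girish, Kavita, Aarav, Omkar.
Girish is living and takes 5/64.
Kavita predeceased; the 5/64 allotted to Kavita's branch passes to Kavita's issue by representation.
The 5/64 is divided into 4 equal shares of 5/256 among Tarun, Priya, Chetan, Sarita.
Tarun predeceased; the 5/256 allotted to Tarun's branch passes to Tarun's issue by representation.
The 5/256 is divided into 3 equal shares of 5/768 among Jayant, Manoj, Deepa.
Jayant is living and takes 5/768.
Manoj is living and takes 5/768.
Deepa is living and takes 5/768.
Priya is living and takes 5/256.
Chetan is living and takes 5/256.
Sarita is living and takes 5/256.
Aarav is living and takes 5/64.
Omkar is living and takes 5/64.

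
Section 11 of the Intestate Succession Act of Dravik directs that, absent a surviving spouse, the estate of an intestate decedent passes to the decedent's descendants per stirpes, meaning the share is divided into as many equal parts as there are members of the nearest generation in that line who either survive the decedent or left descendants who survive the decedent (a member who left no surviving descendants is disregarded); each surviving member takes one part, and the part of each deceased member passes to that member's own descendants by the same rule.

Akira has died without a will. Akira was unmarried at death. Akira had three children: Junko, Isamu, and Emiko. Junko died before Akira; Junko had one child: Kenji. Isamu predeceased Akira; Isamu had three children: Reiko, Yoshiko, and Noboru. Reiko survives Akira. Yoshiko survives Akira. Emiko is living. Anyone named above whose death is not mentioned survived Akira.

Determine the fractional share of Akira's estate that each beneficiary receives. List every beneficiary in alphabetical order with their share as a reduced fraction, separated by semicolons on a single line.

Emiko 1/3; Kenji 1/3; Noboru 1/9; Reiko 1/9; Yoshiko 1/9

There is no surviving spouse, so the entire estate passes to Akira's descendants per stirpes.
The estate is divided into 3 equal shares of 1/3 among Junko, Isamu, Emiko.
Junko predeceased; the 1/3 allotted to Junko's branch passes to Junko's issue by representation.
Kenji is the sole taker at this level and receives the full 1/3.
Isamu predeceased; the 1/3 allotted to Isamu's branch passes to Isamu's issue by representation.
The 1/3 is divided into 3 equal shares of 1/9 among Reiko, Yoshiko, Noboru.
Reiko is living and takes 1/9.
Yoshiko is living and takes 1/9.
Noboru is living and takes 1/9.
Emiko is living and takes 1/3.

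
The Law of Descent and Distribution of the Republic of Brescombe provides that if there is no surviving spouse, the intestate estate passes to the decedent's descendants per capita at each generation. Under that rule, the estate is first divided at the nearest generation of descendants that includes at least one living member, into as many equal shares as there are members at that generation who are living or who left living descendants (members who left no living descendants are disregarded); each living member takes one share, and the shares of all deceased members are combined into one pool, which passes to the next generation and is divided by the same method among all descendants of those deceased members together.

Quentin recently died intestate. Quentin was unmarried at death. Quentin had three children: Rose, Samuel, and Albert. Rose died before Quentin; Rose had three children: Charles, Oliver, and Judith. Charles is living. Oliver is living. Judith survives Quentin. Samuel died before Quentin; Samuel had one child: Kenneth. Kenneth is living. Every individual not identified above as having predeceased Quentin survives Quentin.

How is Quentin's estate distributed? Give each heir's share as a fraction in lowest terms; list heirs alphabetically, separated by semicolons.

Albert 1/3; Charles 1/6; Judith 1/6; Kenneth 1/6; Oliver 1/6

There is no surviving spouse, so the entire estate passes to Quentin's descendants per capita at each generation.
At generation 1 (Rose, Samuel, Albert) there are 3 shares of (1)/3 = 1/3 each.
Living: Albert — each takes 1/3.
Deceased: Rose and Samuel. Their combined 2/3 is pooled and carried to generation 2.
At generation 2 (Charles, Oliver, Judith, Kenneth) there are 4 shares of (2/3)/4 = 1/6 each.
Living: Charles, Oliver, Judith, and Kenneth — each takes 1/6.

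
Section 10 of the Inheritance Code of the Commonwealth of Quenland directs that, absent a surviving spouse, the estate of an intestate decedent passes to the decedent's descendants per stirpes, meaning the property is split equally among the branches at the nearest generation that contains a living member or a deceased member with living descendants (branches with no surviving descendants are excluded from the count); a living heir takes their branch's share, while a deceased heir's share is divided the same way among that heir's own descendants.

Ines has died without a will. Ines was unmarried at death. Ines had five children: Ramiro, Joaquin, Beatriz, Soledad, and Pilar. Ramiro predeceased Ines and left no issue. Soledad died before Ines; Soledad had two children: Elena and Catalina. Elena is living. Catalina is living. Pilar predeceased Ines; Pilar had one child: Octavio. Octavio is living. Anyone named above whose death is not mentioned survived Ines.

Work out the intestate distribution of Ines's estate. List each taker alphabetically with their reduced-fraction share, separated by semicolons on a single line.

Beatriz 1/4; Catalina 1/8; Elena 1/8; Joaquin 1/4; Octavio 1/4

There is no surviving spouse, so the entire estate passes to Ines's descendants per stirpes.
Ramiro left no surviving issue, so that branch lapses and is disregarded.
The estate is divided into 4 equal shares of 1/4 among Joaquin, Beatriz, Soledad, Pilar.
Joaquin is living and takes 1/4.
Beatriz is living and takes 1/4.
Soledad predeceased; the 1/4 allotted to Soledad's branch passes to Soledad's issue by representation.
The 1/4 is divided into 2 equal shares of 1/8 among Elena, Catalina.
Elena is living and takes 1/8.
Catalina is living and takes 1/8.
Pilar predeceased; the 1/4 allotted to Pilar's branch passes to Pilar's issue by representation.
Octavio is the sole taker at this level and receives the full 1/4.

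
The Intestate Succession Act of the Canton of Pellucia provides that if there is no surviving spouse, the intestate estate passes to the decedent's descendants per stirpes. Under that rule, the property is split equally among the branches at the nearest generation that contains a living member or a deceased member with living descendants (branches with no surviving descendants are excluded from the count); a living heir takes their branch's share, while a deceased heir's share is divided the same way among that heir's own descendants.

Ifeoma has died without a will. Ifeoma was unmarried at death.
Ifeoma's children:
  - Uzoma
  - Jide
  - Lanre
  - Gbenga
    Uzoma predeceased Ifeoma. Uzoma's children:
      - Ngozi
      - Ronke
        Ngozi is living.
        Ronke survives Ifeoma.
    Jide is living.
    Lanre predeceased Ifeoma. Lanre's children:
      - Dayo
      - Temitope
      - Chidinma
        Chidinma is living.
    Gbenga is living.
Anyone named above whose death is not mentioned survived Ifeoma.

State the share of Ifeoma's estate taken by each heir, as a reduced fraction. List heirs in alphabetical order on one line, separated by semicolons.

There is no surviving spouse, so the entire estate passes to Ifeoma's descendants per stirpes.
The estate is divided into 4 equal shares of 1/4 among Uzoma, Jide, Lanre, Gbenga.
Uzoma predeceased; the 1/4 allotted to Uzoma's branch passes to Uzoma's issue by representation.
The 1/4 is divided into 2 equal shares of 1/8 among Ngozi, Ronke.
Ngozi is living and takes 1/8.
Ronke is living and takes 1/8.
Jide is living and takes 1/4.
Lanre predeceased; the 1/4 allotted to Lanre's branch passes to Lanre's issue by representation.
The 1/4 is divided into 3 equal shares of 1/12 among Dayo, Temitope, Chidinma.
Dayo is living and takes 1/12.
Temitope is living and takes 1/12.
Chidinma is living and takes 1/12.
Gbenga is living and takes 1/4.

Chidinma 1/12; Dayo 1/12; Gbenga 1/4; Jide 1/4; Ngozi 1/8; Ronke 1/8; Temitope 1/12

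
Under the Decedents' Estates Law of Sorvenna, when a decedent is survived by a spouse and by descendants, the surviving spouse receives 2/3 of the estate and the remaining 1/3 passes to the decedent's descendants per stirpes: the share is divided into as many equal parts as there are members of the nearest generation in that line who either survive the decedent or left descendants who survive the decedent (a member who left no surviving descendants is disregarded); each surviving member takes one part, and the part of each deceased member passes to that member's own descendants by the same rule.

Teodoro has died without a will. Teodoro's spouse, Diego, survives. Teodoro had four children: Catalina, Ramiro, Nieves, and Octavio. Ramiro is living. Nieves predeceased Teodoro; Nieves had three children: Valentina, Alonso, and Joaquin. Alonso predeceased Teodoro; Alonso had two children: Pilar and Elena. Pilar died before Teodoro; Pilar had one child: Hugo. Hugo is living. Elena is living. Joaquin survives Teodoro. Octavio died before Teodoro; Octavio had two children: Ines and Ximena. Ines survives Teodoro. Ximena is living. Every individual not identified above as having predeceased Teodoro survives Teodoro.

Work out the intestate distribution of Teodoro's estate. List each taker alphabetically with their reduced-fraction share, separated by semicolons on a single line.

Catalina 1/12; Diego 2/3; Elena 1/72; Hugo 1/72; Ines 1/24; Joaquin 1/36; Ramiro 1/12; Valentina 1/36; Ximena 1/24

Diego, as surviving spouse, takes 2/3.
The remaining 1/3 passes to Teodoro's descendants per stirpes.
The 1/3 is divided into 4 equal shares of 1/12 among Catalina, Ramiro, Nieves, Octavio.
Catalina is living and takes 1/12.
Ramiro is living and takes 1/12.
Nieves predeceased; the 1/12 allotted to Nieves's branch passes to Nieves's issue by representation.
The 1/12 is divided into 3 equal shares of 1/36 among Valentina, Alonso, Joaquin.
Valentina is living and takes 1/36.
Alonso predeceased; the 1/36 allotted to Alonso's branch passes to Alonso's issue by representation.
The 1/36 is divided into 2 equal shares of 1/72 among Pilar, Elena.
Pilar predeceased; the 1/72 allotted to Pilar's branch passes to Pilar's issue by representation.
Hugo is the sole taker at this level and receives the full 1/72.
Elena is living and takes 1/72.
Joaquin is living and takes 1/36.
Octavio predeceased; the 1/12 allotted to Octavio's branch passes to Octavio's issue by representation.
The 1/12 is divided into 2 equal shares of 1/24 among Ines, Ximena.
Ines is living and takes 1/24.
Ximena is living and takes 1/24.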